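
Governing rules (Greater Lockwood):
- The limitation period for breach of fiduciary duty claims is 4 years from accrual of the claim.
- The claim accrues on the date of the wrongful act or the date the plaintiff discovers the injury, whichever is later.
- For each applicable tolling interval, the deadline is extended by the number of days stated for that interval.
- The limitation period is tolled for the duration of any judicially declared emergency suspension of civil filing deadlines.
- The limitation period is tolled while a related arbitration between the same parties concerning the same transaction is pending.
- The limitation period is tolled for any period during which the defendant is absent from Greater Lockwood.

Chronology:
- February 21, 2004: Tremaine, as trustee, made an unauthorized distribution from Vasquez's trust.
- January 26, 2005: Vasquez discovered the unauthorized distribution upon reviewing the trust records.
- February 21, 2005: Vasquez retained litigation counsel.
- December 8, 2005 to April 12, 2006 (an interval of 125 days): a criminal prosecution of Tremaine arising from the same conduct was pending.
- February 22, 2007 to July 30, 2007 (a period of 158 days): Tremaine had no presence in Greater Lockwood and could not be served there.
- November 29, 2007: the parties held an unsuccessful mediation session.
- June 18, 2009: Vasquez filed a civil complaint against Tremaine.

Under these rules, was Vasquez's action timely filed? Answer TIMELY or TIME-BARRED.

TIMELY

The claim accrued on January 26, 2005 — the later of the February 21, 2004 act and the January 26, 2005 discovery.
4 years from January 26, 2005 is January 26, 2009.
Because the defendant's absence from the jurisdiction ran from February 22, 2007 to July 30, 2007, the deadline is extended by 158 days to July 3, 2009.
The pending criminal prosecution from December 8, 2005 to April 12, 2006 does not toll the period, because no stated rule makes a criminal prosecution a tolling event.
The other events in the timeline have no effect on the limitation period under the stated rules.
Vasquez filed on June 18, 2009, before the July 3, 2009 deadline, so the action is timely.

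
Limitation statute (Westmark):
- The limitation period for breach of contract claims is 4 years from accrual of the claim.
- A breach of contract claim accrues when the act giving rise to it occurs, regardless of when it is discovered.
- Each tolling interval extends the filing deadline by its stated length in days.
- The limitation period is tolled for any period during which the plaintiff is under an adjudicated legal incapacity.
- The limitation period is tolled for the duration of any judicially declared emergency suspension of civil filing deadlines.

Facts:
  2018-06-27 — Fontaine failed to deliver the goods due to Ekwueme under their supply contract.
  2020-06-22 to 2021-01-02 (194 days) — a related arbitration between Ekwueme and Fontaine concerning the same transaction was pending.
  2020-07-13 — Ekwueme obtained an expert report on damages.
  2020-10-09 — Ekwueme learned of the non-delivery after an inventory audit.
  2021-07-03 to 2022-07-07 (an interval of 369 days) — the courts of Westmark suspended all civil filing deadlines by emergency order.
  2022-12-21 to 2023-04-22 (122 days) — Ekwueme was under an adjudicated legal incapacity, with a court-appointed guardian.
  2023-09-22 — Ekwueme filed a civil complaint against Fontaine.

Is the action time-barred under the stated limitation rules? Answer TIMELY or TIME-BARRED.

TIMELY

The claim accrued on 2018-06-27, when the wrongful act occurred; under the stated occurrence rule the 2020-10-09 discovery does not delay accrual.
The untolled deadline — 4 years after 2018-06-27 — is 2022-06-27.
The period was tolled for 369 days by the emergency suspension of filing deadlines (2021-07-03 to 2022-07-07), pushing the deadline to 2023-07-01.
Because the plaintiff's legal incapacity ran from 2022-12-21 to 2023-04-22, the deadline is extended by 122 days to 2023-10-31.
The pending related arbitration from 2020-06-22 to 2021-01-02 does not toll the period, because no stated rule makes a pending arbitration a tolling event.
None of the other events listed affects the running of the period under the stated rules.
Ekwueme filed on 2023-09-22, before the 2023-10-31 deadline, so the action is timely.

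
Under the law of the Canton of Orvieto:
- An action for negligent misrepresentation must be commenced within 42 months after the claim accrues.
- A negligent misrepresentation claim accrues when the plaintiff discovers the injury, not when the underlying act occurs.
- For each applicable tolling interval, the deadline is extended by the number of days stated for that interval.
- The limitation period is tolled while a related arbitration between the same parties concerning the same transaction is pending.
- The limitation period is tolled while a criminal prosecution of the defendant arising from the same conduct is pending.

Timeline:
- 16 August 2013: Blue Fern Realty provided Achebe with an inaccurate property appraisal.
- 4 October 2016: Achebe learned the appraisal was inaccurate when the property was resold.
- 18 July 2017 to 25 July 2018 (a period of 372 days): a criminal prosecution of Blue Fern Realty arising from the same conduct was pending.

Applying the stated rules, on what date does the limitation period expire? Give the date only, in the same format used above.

Accrual is tied to discovery, so the period began on 4 October 2016 rather than on 16 August 2013 when the act occurred.
42 months from 4 October 2016 is 4 April 2020.
Because the pending criminal prosecution ran from 18 July 2017 to 25 July 2018, the deadline is extended by 372 days to 11 April 2021.

11 April 2021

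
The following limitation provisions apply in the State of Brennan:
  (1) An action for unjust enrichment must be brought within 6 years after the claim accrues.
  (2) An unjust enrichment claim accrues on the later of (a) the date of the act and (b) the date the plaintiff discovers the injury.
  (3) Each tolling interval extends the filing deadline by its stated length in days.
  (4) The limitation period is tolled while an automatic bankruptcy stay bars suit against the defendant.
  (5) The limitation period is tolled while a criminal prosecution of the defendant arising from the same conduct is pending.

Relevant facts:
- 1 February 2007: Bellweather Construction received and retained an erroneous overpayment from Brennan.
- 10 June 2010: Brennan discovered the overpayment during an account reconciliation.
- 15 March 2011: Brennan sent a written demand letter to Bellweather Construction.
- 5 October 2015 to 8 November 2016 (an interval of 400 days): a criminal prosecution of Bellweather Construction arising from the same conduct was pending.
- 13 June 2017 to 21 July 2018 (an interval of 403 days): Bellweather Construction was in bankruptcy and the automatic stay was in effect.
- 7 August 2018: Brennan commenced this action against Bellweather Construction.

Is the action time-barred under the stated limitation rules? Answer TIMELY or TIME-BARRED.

TIMELY

Taking the later of the act (1 February 2007) and discovery (10 June 2010), the claim accrued on 10 June 2010.
The untolled deadline — 6 years after 10 June 2010 — is 10 June 2016.
Because the pending criminal prosecution ran from 5 October 2015 to 8 November 2016, the deadline is extended by 400 days to 15 July 2017.
The automatic bankruptcy stay from 13 June 2017 to 21 July 2018 tolled the period for 403 days, extending the deadline to 22 August 2018.
None of the other events listed affects the running of the period under the stated rules.
Filing on 7 August 2018 beat the 22 August 2018 deadline — the action is timely.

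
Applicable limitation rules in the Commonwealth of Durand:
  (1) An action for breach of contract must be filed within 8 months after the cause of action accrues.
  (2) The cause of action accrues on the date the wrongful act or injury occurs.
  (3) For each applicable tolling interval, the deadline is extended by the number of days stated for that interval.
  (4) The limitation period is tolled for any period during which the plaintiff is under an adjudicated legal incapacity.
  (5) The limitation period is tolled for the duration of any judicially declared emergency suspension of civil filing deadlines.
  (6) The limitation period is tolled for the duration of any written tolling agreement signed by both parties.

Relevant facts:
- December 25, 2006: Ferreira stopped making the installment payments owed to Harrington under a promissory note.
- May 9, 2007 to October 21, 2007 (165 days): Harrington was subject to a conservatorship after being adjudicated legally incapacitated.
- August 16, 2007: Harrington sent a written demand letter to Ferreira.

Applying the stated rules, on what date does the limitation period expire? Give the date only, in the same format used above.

February 6, 2008

The limitation period began to run on December 25, 2006.
8 months from December 25, 2006 is August 25, 2007.
Because the plaintiff's legal incapacity ran from May 9, 2007 to October 21, 2007, the deadline is extended by 165 days to February 6, 2008.
None of the other events listed affects the running of the period under the stated rules.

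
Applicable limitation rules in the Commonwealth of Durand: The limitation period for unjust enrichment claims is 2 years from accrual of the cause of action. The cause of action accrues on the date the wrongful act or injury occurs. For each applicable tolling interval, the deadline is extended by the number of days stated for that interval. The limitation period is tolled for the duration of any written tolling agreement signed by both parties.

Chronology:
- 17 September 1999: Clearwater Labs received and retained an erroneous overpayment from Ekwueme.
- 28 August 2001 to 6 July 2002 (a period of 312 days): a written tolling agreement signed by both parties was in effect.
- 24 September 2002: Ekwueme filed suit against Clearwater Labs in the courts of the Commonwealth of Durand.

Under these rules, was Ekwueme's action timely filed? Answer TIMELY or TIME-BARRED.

The claim accrued on 17 September 1999, when the wrongful act occurred.
Adding the 2 years base period to 17 September 1999 gives a deadline of 17 September 2001, before any tolling.
Because the written tolling agreement ran from 28 August 2001 to 6 July 2002, the deadline is extended by 312 days to 26 July 2002.
Ekwueme filed on 24 September 2002, after the 26 July 2002 deadline, so the action is time-barred.

TIME-BARRED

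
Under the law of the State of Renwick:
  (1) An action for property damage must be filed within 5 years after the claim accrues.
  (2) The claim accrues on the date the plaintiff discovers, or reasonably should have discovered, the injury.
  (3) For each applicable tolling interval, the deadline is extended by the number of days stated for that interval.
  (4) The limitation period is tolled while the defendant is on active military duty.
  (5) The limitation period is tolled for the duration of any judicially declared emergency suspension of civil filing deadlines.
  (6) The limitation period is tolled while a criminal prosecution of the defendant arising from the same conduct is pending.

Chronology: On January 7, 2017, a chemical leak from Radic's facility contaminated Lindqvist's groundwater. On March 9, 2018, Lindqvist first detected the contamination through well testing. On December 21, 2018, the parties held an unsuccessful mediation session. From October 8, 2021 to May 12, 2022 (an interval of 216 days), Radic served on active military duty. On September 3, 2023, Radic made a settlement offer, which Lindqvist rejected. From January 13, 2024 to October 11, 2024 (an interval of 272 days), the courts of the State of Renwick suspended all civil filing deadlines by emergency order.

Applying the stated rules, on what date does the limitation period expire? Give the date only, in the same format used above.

October 11, 2023

Accrual is tied to discovery, so the period began on March 9, 2018 rather than on January 7, 2017 when the act occurred.
The untolled deadline — 5 years after March 9, 2018 — is March 9, 2023.
Because the defendant's active military service ran from October 8, 2021 to May 12, 2022, the deadline is extended by 216 days to October 11, 2023.
The emergency suspension of filing deadlines starting January 13, 2024 came too late — the period had run on October 11, 2023 — and so does not extend the deadline.
The other events in the timeline have no effect on the limitation period under the stated rules.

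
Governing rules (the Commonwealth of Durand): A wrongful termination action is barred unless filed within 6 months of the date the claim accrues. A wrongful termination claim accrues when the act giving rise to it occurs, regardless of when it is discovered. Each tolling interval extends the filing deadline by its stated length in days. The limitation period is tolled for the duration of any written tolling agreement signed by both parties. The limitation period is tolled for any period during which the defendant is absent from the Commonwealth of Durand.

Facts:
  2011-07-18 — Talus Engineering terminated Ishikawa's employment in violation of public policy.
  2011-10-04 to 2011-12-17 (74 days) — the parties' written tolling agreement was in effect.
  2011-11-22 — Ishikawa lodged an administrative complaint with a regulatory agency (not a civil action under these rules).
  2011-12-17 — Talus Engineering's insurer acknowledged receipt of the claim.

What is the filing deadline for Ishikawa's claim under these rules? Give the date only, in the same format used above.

2012-04-01

The claim accrued on 2011-07-18, the date of the act.
Adding the 6 months base period to 2011-07-18 gives a deadline of 2012-01-18, before any tolling.
The written tolling agreement from 2011-10-04 to 2011-12-17 tolled the period for 74 days, extending the deadline to 2012-04-01.
Nothing else in the chronology tolls or restarts the period.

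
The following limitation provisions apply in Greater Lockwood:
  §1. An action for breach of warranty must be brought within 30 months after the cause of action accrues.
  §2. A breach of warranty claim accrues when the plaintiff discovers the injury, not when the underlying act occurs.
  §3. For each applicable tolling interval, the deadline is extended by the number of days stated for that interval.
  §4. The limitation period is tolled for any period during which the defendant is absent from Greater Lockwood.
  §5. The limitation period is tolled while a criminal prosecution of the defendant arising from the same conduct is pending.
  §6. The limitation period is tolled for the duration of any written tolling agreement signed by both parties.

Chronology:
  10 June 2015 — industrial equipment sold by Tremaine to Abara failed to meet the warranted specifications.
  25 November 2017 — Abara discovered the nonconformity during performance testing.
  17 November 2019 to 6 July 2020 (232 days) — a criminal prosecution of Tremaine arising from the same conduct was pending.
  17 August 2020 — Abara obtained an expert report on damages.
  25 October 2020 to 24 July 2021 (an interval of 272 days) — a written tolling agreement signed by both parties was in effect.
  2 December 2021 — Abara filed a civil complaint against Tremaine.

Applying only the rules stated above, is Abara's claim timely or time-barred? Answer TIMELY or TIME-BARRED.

Accrual is tied to discovery, so the period began on 25 November 2017 rather than on 10 June 2015 when the act occurred.
Adding the 30 months base period to 25 November 2017 gives a deadline of 25 May 2020, before any tolling.
Because the pending criminal prosecution ran from 17 November 2019 to 6 July 2020, the deadline is extended by 232 days to 12 January 2021.
The period was tolled for 272 days by the written tolling agreement (25 October 2020 to 24 July 2021), pushing the deadline to 11 October 2021.
Nothing else in the chronology tolls or restarts the period.
The 2 December 2021 filing falls after the 11 October 2021 deadline; the claim is time-barred.

TIME-BARRED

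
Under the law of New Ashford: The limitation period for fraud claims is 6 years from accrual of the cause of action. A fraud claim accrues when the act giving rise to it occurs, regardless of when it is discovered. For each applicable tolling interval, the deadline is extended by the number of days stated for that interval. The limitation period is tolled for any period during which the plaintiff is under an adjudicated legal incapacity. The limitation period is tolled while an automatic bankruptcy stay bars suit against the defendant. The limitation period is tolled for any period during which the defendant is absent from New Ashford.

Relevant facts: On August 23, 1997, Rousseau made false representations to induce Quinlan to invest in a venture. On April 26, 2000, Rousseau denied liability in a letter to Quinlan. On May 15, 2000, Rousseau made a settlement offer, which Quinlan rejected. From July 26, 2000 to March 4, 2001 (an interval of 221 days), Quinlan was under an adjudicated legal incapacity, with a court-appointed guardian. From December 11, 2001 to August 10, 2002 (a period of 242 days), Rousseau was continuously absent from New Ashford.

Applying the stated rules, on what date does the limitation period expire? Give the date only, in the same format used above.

The claim accrued on August 23, 1997, when the wrongful act occurred.
6 years from August 23, 1997 is August 23, 2003.
The period was tolled for 221 days by the plaintiff's legal incapacity (July 26, 2000 to March 4, 2001), pushing the deadline to March 31, 2004.
Because the defendant's absence from the jurisdiction ran from December 11, 2001 to August 10, 2002, the deadline is extended by 242 days to November 28, 2004.
None of the other events listed affects the running of the period under the stated rules.

November 28, 2004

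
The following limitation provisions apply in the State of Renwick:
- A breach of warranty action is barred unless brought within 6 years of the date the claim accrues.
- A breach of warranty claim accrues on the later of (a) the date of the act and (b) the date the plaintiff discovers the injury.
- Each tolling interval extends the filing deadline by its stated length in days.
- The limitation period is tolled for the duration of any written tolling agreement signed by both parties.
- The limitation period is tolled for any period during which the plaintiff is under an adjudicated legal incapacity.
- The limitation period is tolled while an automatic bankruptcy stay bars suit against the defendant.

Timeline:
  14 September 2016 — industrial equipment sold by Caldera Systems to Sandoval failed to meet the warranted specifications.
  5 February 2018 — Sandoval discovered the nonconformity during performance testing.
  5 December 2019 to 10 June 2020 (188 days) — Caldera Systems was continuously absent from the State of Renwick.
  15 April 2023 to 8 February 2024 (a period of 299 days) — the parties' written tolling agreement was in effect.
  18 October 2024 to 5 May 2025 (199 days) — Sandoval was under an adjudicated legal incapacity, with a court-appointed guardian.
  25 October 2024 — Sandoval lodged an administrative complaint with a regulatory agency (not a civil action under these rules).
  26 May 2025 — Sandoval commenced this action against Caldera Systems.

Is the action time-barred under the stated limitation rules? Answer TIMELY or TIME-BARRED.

Taking the later of the act (14 September 2016) and discovery (5 February 2018), the claim accrued on 5 February 2018.
6 years from 5 February 2018 is 5 February 2024.
The written tolling agreement from 15 April 2023 to 8 February 2024 tolled the period for 299 days, extending the deadline to 30 November 2024.
Because the plaintiff's legal incapacity ran from 18 October 2024 to 5 May 2025, the deadline is extended by 199 days to 17 June 2025.
Although the defendant's absence ran from 5 December 2019 to 10 June 2020, the stated rules do not make that a tolling event, so it is disregarded.
The other events in the timeline have no effect on the limitation period under the stated rules.
Filing on 26 May 2025 beat the 17 June 2025 deadline — the action is timely.

TIMELY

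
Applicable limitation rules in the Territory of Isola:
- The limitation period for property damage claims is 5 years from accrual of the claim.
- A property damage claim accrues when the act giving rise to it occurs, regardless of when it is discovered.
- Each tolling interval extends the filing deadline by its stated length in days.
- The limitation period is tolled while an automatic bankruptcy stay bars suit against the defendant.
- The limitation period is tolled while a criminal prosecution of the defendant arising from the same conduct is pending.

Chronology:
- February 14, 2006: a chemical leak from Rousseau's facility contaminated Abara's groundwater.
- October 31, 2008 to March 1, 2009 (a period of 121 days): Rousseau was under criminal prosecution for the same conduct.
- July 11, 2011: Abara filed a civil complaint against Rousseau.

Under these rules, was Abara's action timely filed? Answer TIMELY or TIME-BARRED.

The claim accrued on February 14, 2006, the date of the act.
The untolled deadline — 5 years after February 14, 2006 — is February 14, 2011.
The period was tolled for 121 days by the pending criminal prosecution (October 31, 2008 to March 1, 2009), pushing the deadline to June 15, 2011.
Filing on July 11, 2011 missed the June 15, 2011 deadline — the action is time-barred.

TIME-BARRED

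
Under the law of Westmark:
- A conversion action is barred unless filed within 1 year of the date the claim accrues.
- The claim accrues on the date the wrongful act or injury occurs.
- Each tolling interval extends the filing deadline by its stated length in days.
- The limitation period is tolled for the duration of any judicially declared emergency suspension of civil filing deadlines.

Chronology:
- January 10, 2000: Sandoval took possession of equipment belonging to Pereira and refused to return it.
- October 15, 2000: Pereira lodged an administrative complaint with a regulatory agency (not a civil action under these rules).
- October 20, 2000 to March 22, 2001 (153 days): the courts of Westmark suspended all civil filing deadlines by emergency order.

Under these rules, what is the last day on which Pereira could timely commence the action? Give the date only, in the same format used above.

June 12, 2001

The claim accrued on January 10, 2000, when the wrongful act occurred.
The untolled deadline — 1 year after January 10, 2000 — is January 10, 2001.
The emergency suspension of filing deadlines from October 20, 2000 to March 22, 2001 tolled the period for 153 days, extending the deadline to June 12, 2001.
Nothing else in the chronology tolls or restarts the period.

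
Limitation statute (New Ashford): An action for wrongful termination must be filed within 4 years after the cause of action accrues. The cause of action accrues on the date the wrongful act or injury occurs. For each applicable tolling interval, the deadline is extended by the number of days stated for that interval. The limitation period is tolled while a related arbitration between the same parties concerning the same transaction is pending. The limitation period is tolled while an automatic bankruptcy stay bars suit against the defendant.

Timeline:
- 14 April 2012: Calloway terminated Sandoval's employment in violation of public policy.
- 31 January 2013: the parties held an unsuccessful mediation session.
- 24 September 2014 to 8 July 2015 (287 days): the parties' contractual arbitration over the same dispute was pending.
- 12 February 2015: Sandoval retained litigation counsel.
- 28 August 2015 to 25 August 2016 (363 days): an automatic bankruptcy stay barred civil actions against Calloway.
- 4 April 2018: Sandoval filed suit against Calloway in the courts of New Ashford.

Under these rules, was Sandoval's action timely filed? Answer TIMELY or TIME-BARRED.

The cause of action accrued on 14 April 2012, the date of the act.
The untolled deadline — 4 years after 14 April 2012 — is 14 April 2016.
The period was tolled for 287 days by the pending related arbitration (24 September 2014 to 8 July 2015), pushing the deadline to 26 January 2017.
Because the automatic bankruptcy stay ran from 28 August 2015 to 25 August 2016, the deadline is extended by 363 days to 24 January 2018.
Nothing else in the chronology tolls or restarts the period.
Filing on 4 April 2018 missed the 24 January 2018 deadline — the action is time-barred.

TIME-BARRED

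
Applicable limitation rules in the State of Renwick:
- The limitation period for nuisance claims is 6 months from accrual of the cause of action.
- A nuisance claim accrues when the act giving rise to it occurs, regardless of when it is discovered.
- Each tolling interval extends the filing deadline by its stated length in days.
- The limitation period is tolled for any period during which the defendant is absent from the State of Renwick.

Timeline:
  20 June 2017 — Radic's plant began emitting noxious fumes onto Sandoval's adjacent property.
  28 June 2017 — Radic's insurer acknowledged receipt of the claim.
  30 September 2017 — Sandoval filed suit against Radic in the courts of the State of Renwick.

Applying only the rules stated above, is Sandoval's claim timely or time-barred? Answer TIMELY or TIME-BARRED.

TIMELY

The limitation period began to run on 20 June 2017.
6 months from 20 June 2017 is 20 December 2017.
None of the other events listed affects the running of the period under the stated rules.
Sandoval filed on 30 September 2017, before the 20 December 2017 deadline, so the action is timely.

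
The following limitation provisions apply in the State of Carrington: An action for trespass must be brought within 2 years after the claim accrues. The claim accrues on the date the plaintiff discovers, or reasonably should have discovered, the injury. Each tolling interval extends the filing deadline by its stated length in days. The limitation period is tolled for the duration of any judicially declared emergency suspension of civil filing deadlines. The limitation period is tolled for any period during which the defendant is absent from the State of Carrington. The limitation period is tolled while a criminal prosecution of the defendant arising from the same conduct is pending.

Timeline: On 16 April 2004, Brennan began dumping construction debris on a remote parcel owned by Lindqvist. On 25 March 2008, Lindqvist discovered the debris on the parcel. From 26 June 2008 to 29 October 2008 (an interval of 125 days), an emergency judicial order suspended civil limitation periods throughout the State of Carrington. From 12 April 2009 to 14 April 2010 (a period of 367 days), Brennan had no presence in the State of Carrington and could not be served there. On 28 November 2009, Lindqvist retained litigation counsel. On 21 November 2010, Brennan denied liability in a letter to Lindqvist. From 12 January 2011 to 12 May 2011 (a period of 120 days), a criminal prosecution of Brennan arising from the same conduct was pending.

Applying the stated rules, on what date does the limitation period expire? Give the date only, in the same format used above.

27 November 2011

Under the discovery rule, the claim accrued on 25 March 2008, when Lindqvist discovered the injury — not on the 16 April 2004 date of the underlying act.
The untolled deadline — 2 years after 25 March 2008 — is 25 March 2010.
The period was tolled for 125 days by the emergency suspension of filing deadlines (26 June 2008 to 29 October 2008), pushing the deadline to 28 July 2010.
The defendant's absence from the jurisdiction from 12 April 2009 to 14 April 2010 tolled the period for 367 days, extending the deadline to 30 July 2011.
Because the pending criminal prosecution ran from 12 January 2011 to 12 May 2011, the deadline is extended by 120 days to 27 November 2011.
The other events in the timeline have no effect on the limitation period under the stated rules.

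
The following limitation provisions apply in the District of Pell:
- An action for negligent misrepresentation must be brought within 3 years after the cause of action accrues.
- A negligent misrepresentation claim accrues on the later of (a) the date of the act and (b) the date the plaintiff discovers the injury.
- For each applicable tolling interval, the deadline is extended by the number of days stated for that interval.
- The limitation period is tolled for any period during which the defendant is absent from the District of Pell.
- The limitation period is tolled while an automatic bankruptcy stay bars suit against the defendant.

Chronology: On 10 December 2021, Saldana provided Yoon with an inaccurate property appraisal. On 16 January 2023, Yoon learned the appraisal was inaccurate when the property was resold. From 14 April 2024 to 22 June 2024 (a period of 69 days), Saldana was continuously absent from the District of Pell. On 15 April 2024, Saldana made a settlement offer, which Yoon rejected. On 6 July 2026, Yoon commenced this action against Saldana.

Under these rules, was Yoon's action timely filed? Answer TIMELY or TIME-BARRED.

The claim accrued on 16 January 2023 — the later of the 10 December 2021 act and the 16 January 2023 discovery.
3 years from 16 January 2023 is 16 January 2026.
Because the defendant's absence from the jurisdiction ran from 14 April 2024 to 22 June 2024, the deadline is extended by 69 days to 26 March 2026.
Nothing else in the chronology tolls or restarts the period.
Yoon filed on 6 July 2026, after the 26 March 2026 deadline, so the action is time-barred.

TIME-BARRED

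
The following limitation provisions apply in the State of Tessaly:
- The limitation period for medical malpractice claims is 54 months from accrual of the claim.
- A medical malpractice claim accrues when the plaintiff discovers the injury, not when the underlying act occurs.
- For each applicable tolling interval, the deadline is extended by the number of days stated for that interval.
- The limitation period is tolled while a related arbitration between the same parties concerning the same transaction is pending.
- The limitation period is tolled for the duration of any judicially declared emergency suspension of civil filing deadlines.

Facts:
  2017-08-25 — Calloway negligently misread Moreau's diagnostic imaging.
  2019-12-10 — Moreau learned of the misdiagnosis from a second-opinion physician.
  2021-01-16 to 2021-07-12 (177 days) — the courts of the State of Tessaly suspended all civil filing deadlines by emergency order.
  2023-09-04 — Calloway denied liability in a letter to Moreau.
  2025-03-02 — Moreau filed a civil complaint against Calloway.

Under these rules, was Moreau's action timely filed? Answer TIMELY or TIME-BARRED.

TIME-BARRED

The claim did not accrue until Moreau discovered the injury on 2019-12-10; the 2017-08-25 act date does not start the clock under the stated rule.
54 months from 2019-12-10 is 2024-06-10.
The emergency suspension of filing deadlines from 2021-01-16 to 2021-07-12 tolled the period for 177 days, extending the deadline to 2024-12-04.
Nothing else in the chronology tolls or restarts the period.
Moreau filed on 2025-03-02, after the 2024-12-04 deadline, so the action is time-barred.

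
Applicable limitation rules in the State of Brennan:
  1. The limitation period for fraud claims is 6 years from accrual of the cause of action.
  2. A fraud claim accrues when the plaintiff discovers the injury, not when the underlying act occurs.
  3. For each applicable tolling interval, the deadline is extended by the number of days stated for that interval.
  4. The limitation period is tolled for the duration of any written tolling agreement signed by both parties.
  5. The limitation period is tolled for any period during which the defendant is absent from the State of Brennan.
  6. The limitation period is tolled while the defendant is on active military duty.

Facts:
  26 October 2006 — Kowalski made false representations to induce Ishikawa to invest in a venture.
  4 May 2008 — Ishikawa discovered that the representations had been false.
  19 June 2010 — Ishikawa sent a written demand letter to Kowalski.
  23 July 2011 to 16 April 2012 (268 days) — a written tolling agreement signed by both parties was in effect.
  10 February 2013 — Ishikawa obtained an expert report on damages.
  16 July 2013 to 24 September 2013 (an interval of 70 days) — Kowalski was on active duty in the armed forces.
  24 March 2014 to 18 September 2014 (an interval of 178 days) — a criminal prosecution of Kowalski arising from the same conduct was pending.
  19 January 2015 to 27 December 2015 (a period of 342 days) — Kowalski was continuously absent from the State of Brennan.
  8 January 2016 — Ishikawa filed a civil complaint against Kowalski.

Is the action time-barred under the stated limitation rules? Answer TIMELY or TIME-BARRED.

The claim did not accrue until Ishikawa discovered the injury on 4 May 2008; the 26 October 2006 act date does not start the clock under the stated rule.
Adding the 6 years base period to 4 May 2008 gives a deadline of 4 May 2014, before any tolling.
Because the written tolling agreement ran from 23 July 2011 to 16 April 2012, the deadline is extended by 268 days to 27 January 2015.
Because the defendant's active military service ran from 16 July 2013 to 24 September 2013, the deadline is extended by 70 days to 7 April 2015.
Because the defendant's absence from the jurisdiction ran from 19 January 2015 to 27 December 2015, the deadline is extended by 342 days to 14 March 2016.
No stated provision tolls the period for a criminal prosecution, so the interval from 24 March 2014 to 18 September 2014 has no effect on the deadline.
The other events in the timeline have no effect on the limitation period under the stated rules.
Filing on 8 January 2016 beat the 14 March 2016 deadline — the action is timely.

TIMELY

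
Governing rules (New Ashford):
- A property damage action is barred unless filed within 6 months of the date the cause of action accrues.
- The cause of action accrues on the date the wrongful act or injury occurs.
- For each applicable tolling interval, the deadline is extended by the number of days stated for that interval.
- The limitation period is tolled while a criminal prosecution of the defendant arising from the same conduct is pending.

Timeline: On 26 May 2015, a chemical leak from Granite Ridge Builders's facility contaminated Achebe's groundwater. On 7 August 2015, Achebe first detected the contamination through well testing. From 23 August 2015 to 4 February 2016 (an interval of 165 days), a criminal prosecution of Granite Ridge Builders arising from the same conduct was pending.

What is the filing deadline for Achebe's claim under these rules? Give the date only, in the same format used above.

Accrual is governed by the date of the act, so the period began to run on 26 May 2015; the later discovery on 7 August 2015 is irrelevant under the stated rule.
The untolled deadline — 6 months after 26 May 2015 — is 26 November 2015.
The pending criminal prosecution from 23 August 2015 to 4 February 2016 tolled the period for 165 days, extending the deadline to 9 May 2016.

9 May 2016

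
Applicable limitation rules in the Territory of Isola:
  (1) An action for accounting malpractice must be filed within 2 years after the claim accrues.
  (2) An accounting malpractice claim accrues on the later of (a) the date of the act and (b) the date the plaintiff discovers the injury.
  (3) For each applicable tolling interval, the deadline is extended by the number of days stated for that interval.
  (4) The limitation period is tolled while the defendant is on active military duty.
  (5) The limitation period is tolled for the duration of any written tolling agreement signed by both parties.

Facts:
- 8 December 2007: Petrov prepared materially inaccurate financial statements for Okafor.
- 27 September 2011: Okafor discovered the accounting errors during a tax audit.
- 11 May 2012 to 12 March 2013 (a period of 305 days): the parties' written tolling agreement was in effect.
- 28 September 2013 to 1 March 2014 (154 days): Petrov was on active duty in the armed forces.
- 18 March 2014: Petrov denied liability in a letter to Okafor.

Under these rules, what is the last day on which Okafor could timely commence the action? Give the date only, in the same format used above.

30 December 2014

Taking the later of the act (8 December 2007) and discovery (27 September 2011), the claim accrued on 27 September 2011.
Adding the 2 years base period to 27 September 2011 gives a deadline of 27 September 2013, before any tolling.
The written tolling agreement from 11 May 2012 to 12 March 2013 tolled the period for 305 days, extending the deadline to 29 July 2014.
Because the defendant's active military service ran from 28 September 2013 to 1 March 2014, the deadline is extended by 154 days to 30 December 2014.
Nothing else in the chronology tolls or restarts the period.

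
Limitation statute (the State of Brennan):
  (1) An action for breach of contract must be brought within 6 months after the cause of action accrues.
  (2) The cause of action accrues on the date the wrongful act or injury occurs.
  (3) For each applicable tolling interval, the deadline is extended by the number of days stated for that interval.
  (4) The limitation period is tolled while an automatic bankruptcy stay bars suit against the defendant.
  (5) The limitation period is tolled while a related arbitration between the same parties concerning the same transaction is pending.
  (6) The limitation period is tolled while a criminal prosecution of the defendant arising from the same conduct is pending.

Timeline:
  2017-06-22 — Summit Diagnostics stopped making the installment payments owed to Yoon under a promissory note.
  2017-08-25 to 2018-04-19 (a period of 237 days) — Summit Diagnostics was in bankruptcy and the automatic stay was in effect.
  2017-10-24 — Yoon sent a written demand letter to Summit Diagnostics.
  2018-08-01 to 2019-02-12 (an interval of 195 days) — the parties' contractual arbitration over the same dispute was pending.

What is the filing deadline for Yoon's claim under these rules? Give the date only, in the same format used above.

2019-02-27

The claim accrued on 2017-06-22, when the wrongful act occurred.
Adding the 6 months base period to 2017-06-22 gives a deadline of 2017-12-22, before any tolling.
The period was tolled for 237 days by the automatic bankruptcy stay (2017-08-25 to 2018-04-19), pushing the deadline to 2018-08-16.
The period was tolled for 195 days by the pending related arbitration (2018-08-01 to 2019-02-12), pushing the deadline to 2019-02-27.
The other events in the timeline have no effect on the limitation period under the stated rules.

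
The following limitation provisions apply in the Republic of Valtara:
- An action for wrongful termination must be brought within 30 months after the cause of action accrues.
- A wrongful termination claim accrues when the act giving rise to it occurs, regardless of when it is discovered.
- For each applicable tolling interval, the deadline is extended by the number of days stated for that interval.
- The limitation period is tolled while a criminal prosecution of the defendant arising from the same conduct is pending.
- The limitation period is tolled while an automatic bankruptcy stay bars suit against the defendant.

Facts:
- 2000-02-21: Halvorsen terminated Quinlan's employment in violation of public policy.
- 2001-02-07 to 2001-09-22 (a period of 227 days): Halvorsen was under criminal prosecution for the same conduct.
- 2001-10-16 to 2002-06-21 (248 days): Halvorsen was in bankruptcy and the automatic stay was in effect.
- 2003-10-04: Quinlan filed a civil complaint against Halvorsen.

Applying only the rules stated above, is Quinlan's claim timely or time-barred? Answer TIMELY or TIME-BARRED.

TIMELY

The claim accrued on 2000-02-21, when the wrongful act occurred.
30 months from 2000-02-21 is 2002-08-21.
The pending criminal prosecution from 2001-02-07 to 2001-09-22 tolled the period for 227 days, extending the deadline to 2003-04-05.
Because the automatic bankruptcy stay ran from 2001-10-16 to 2002-06-21, the deadline is extended by 248 days to 2003-12-09.
Filing on 2003-10-04 beat the 2003-12-09 deadline — the action is timely.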